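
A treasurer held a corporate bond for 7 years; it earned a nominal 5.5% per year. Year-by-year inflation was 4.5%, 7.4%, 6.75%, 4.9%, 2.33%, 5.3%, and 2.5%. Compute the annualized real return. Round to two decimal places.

Cumulative inflation factor: 1.045 × 1.074 × 1.0675 × 1.049 × 1.0233 × 1.053 × 1.025 ≈ 1.38809.
Nominal growth factor: 1.45468. Real growth factor = 1.45468 / 1.38809 ≈ 1.04797.
Annualized: 1.04797^(1/7) − 1 ≈ 0.00672.

0.67%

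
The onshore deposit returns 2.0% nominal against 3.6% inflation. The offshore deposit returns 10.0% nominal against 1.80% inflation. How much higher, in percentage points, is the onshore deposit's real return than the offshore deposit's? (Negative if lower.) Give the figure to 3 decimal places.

-9.599

The onshore deposit real return: 1.020/1.036 − 1 = -1.5444%.
The offshore deposit real return: 1.100/1.0180 − 1 = 8.0550%.
Difference: -1.5444 − 8.0550 = -9.5994 pp.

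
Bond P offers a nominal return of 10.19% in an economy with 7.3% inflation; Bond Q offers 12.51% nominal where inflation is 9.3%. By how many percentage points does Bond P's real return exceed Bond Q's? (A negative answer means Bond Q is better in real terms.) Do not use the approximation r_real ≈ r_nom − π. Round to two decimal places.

-0.24

Bond P real return: 1.1019/1.073 − 1 = 2.693%.
Bond Q real return: 1.1251/1.093 − 1 = 2.937%.
Difference: 2.693 − 2.937 = -0.244 pp.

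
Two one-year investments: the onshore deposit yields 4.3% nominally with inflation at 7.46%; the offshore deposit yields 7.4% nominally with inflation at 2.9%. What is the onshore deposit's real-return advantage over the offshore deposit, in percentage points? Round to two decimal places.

The onshore deposit real return: 1.043/1.0746 − 1 = -2.941%.
The offshore deposit real return: 1.074/1.029 − 1 = 4.373%.
Difference: -2.941 − 4.373 = -7.314 pp.

-7.31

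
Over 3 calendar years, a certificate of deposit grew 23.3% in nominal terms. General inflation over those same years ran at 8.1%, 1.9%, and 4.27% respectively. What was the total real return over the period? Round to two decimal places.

7.35%

Cumulative inflation factor: 1.081 × 1.019 × 1.0427 ≈ 1.14857.
Nominal growth factor: 1.23300. Real growth factor = 1.23300 / 1.14857 ≈ 1.07350.
Total real return ≈ 7.3504%.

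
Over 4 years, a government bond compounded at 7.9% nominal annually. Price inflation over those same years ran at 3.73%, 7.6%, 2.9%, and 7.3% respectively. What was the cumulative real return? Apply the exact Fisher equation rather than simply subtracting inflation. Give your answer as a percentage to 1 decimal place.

10.0%

Cumulative inflation factor: 1.0373 × 1.076 × 1.029 × 1.073 ≈ 1.23234.
Nominal growth factor: 1.35546. Real growth factor = 1.35546 / 1.23234 ≈ 1.09990.
Total real return ≈ 9.9902%.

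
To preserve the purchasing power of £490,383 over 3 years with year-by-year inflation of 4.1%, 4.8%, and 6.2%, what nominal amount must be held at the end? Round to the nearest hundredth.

£568,161.67

Cumulative price-level factor: 1.041 × 1.048 × 1.062 = 1.158608016.
The nominal amount required is £490,383 scaled up by that factor.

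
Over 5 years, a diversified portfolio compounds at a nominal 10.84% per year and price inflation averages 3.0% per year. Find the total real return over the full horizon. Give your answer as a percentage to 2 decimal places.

44.31%

The annual real rate is (1+10.84%)/(1+3.0%) − 1 = 7.6117%.
Compounded over 5 years: (1 + 0.076117)^5 − 1 ≈ 0.44310.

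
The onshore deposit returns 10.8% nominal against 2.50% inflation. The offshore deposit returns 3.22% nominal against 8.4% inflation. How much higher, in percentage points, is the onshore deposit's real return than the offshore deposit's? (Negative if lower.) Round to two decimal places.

12.88

The onshore deposit real return: 1.108/1.0250 − 1 = 8.098%.
The offshore deposit real return: 1.0322/1.084 − 1 = -4.779%.
Difference: 8.098 − (-4.779) = 12.877 pp.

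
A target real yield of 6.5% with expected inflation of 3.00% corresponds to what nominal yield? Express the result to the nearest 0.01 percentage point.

By the Fisher equation, 1 + r_nom = (1 + 6.5%)(1 + 3.00%) = 1.065 × 1.0300 = 1.09695.
So r_nom = 9.695%.

9.70%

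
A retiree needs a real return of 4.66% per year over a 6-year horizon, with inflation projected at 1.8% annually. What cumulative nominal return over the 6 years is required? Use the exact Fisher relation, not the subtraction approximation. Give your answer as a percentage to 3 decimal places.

Required annual nominal rate: (1+4.66%)(1+1.8%) − 1 = 6.54388%.
Cumulative over 6 years: (1 + 0.0654388)^6 − 1 ≈ 0.46275.

46.275%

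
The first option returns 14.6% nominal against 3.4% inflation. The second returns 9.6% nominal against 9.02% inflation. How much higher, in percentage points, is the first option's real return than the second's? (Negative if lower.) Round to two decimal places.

10.30

The first option real return: 1.146/1.034 − 1 = 10.832%.
The second real return: 1.096/1.0902 − 1 = 0.532%.
Difference: 10.832 − 0.532 = 10.300 pp.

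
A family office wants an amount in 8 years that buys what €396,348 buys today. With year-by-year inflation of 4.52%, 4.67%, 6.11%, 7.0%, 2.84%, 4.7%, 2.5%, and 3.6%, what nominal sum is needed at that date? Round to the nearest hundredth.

Cumulative price-level factor: 1.0452 × 1.0467 × 1.0611 × 1.070 × 1.0284 × 1.047 × 1.025 × 1.036 ≈ 1.4202149759.
The nominal amount required is €396,348 scaled up by that factor.

€562,899.37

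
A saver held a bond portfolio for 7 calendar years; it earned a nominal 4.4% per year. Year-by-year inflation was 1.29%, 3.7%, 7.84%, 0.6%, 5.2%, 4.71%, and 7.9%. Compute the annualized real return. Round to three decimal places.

Cumulative inflation factor: 1.0129 × 1.037 × 1.0784 × 1.006 × 1.052 × 1.0471 × 1.079 ≈ 1.35440.
Nominal growth factor: 1.35177. Real growth factor = 1.35177 / 1.35440 ≈ 0.99806.
Annualized: 0.99806^(1/7) − 1 ≈ -0.00028.

-0.028%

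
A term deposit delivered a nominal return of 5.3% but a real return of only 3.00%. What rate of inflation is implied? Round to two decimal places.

From (1+r_nom) = (1+r_real)(1+π), we get 1+π = (1 + 5.3%)/(1 + 3.00%) = 1.053/1.0300 ≈ 1.02233.
So π ≈ 2.2330%.

2.23%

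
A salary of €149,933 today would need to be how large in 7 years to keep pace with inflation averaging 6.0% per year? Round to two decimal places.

€225,443.80

Cumulative price-level factor: (1+6.0%)^7 ≈ 1.5036302590.
Multiplying €149,933 by the price-level factor gives the future nominal sum.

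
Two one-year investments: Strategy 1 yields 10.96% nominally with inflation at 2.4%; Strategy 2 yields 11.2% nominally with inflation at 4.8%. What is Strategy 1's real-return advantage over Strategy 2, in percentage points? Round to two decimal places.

Strategy 1 real return: 1.1096/1.024 − 1 = 8.359%.
Strategy 2 real return: 1.112/1.048 − 1 = 6.107%.
Difference: 8.359 − 6.107 = 2.252 pp.

2.25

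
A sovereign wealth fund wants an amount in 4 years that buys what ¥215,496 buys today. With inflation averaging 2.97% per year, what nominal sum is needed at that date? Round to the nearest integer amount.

Cumulative price-level factor: (1+2.97%)^4 ≈ 1.1241981104.
The nominal amount required is ¥215,496 scaled up by that factor.

¥242,260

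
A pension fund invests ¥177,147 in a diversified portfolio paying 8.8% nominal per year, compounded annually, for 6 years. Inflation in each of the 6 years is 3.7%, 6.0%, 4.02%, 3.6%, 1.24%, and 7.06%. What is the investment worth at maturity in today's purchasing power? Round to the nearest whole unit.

Nominal value at maturity: ¥177,147 × (1 + 8.8%)^6 ≈ ¥293,837.
Price-level factor over 6 years: 1.037 × 1.060 × 1.0402 × 1.036 × 1.0124 × 1.0706 ≈ 1.2839277988.
The maturity value deflated by that factor is the answer in today's purchasing power.

¥228,858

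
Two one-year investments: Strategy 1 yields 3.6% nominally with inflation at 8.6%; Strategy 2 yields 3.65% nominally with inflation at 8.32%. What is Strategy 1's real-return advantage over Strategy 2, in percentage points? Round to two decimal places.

Strategy 1 real return: 1.036/1.086 − 1 = -4.604%.
Strategy 2 real return: 1.0365/1.0832 − 1 = -4.311%.
Difference: -4.604 − (-4.311) = -0.293 pp.

-0.29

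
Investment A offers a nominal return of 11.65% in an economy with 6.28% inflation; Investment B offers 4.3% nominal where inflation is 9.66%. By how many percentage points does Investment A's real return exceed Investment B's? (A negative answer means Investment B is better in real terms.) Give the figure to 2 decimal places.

9.94

Investment A real return: 1.1165/1.0628 − 1 = 5.053%.
Investment B real return: 1.043/1.0966 − 1 = -4.888%.
Difference: 5.053 − (-4.888) = 9.941 pp.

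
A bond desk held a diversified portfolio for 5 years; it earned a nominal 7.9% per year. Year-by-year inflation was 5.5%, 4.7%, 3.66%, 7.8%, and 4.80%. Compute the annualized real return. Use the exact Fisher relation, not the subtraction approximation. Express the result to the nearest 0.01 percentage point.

Cumulative inflation factor: 1.055 × 1.047 × 1.0366 × 1.078 × 1.0480 ≈ 1.29357.
Nominal growth factor: 1.46254. Real growth factor = 1.46254 / 1.29357 ≈ 1.13062.
Annualized: 1.13062^(1/5) − 1 ≈ 0.02486.

2.49%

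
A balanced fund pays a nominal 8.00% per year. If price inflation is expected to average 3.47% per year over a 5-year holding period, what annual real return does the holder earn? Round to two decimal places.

With constant rates the annual real return is the same each year: (1+8.00%)/(1+3.47%) − 1 = 0.04378.

4.38%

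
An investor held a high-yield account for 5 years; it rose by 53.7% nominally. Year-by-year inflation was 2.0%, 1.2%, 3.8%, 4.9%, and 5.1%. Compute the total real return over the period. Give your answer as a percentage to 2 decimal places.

30.11%

Cumulative inflation factor: 1.020 × 1.012 × 1.038 × 1.049 × 1.051 ≈ 1.18129.
Nominal growth factor: 1.53700. Real growth factor = 1.53700 / 1.18129 ≈ 1.30112.
Total real return ≈ 30.1121%.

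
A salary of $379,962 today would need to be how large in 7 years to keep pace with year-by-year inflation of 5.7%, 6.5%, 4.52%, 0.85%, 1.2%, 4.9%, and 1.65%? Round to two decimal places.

$486,523.08

Cumulative price-level factor: 1.057 × 1.065 × 1.0452 × 1.0085 × 1.012 × 1.049 × 1.0165 ≈ 1.2804519397.
The nominal amount required is $379,962 scaled up by that factor.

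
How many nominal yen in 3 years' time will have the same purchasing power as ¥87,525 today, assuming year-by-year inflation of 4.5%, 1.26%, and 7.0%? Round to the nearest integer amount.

¥99,099

Cumulative price-level factor: 1.045 × 1.0126 × 1.070 = 1.13223869.
Multiplying ¥87,525 by the price-level factor gives the future nominal sum.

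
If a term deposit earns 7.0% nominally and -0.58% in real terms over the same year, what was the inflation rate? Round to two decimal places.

7.62%

From (1+r_nom) = (1+r_real)(1+π), we get 1+π = (1 + 7.0%)/(1 − 0.58%) = 1.070/0.9942 ≈ 1.07624.
So π ≈ 7.6242%.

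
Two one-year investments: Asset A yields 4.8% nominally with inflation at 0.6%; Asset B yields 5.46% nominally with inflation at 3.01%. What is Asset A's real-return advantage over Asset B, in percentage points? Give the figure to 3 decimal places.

Asset A real return: 1.048/1.006 − 1 = 4.1750%.
Asset B real return: 1.0546/1.0301 − 1 = 2.3784%.
Difference: 4.1750 − 2.3784 = 1.7966 pp.

1.797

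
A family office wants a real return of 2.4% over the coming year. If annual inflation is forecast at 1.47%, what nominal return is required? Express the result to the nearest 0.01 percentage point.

By the Fisher equation, 1 + r_nom = (1 + 2.4%)(1 + 1.47%) = 1.024 × 1.0147 = 1.0390528.
So r_nom = 3.90528%.

3.91%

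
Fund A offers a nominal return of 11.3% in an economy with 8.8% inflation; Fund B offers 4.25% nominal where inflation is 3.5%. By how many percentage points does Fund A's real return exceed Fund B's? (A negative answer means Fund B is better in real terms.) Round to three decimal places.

Fund A real return: 1.113/1.088 − 1 = 2.2978%.
Fund B real return: 1.0425/1.035 − 1 = 0.7246%.
Difference: 2.2978 − 0.7246 = 1.5732 pp.

1.573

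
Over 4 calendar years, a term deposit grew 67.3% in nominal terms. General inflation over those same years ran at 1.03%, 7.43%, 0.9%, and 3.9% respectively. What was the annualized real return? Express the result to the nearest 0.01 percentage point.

10.12%

Cumulative inflation factor: 1.0103 × 1.0743 × 1.009 × 1.039 ≈ 1.13784.
Nominal growth factor: 1.67300. Real growth factor = 1.67300 / 1.13784 ≈ 1.47032.
Annualized: 1.47032^(1/4) − 1 ≈ 0.10117.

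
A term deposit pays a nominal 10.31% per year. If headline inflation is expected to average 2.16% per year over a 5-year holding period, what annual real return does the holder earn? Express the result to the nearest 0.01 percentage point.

7.98%

With constant rates the annual real return is the same each year: (1+10.31%)/(1+2.16%) − 1 = 0.07978.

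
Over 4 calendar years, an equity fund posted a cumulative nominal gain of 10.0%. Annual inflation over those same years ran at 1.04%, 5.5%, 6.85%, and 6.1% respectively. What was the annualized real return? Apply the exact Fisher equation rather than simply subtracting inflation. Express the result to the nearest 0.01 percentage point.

Cumulative inflation factor: 1.0104 × 1.055 × 1.0685 × 1.061 ≈ 1.20847.
Nominal growth factor: 1.10000. Real growth factor = 1.10000 / 1.20847 ≈ 0.91024.
Annualized: 0.91024^(1/4) − 1 ≈ -0.02324.

-2.32%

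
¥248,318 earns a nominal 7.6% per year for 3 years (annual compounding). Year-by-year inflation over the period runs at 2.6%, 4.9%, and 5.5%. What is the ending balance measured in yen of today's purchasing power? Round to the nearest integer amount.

¥272,439

Nominal value at maturity: ¥248,318 × (1 + 7.6%)^3 ≈ ¥309,346.
Price-level factor over 3 years: 1.026 × 1.049 × 1.055 = 1.13546907.
The maturity value deflated by that factor is the answer in today's purchasing power.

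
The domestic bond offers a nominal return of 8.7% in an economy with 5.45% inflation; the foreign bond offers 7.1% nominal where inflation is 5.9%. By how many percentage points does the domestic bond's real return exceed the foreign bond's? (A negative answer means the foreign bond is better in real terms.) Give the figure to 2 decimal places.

The domestic bond real return: 1.087/1.0545 − 1 = 3.082%.
The foreign bond real return: 1.071/1.059 − 1 = 1.133%.
Difference: 3.082 − 1.133 = 1.949 pp.

1.95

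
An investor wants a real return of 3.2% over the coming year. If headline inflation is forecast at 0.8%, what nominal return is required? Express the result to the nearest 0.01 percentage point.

By the Fisher equation, 1 + r_nom = (1 + 3.2%)(1 + 0.8%) = 1.032 × 1.008 = 1.040256.
So r_nom = 4.0256%.

4.03%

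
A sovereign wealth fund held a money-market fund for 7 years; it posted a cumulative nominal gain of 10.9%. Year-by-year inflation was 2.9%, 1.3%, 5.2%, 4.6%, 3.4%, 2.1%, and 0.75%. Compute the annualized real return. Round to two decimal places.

-1.35%

Cumulative inflation factor: 1.029 × 1.013 × 1.052 × 1.046 × 1.034 × 1.021 × 1.0075 ≈ 1.22001.
Nominal growth factor: 1.10900. Real growth factor = 1.10900 / 1.22001 ≈ 0.90901.
Annualized: 0.90901^(1/7) − 1 ≈ -0.01354.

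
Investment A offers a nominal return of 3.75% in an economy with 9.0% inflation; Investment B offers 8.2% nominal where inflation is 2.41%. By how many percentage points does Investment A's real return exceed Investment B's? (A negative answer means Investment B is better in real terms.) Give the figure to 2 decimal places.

-10.47

Investment A real return: 1.0375/1.090 − 1 = -4.817%.
Investment B real return: 1.082/1.0241 − 1 = 5.654%.
Difference: -4.817 − 5.654 = -10.471 pp.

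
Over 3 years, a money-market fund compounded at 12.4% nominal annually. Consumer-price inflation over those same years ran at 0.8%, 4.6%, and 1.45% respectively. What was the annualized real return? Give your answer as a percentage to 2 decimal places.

9.91%

Cumulative inflation factor: 1.008 × 1.046 × 1.0145 ≈ 1.06966.
Nominal growth factor: 1.42003. Real growth factor = 1.42003 / 1.06966 ≈ 1.32756.
Annualized: 1.32756^(1/3) − 1 ≈ 0.09905.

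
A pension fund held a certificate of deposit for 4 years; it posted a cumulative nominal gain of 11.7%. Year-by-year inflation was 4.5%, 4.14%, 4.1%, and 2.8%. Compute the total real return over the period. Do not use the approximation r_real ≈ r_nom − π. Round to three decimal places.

-4.087%

Cumulative inflation factor: 1.045 × 1.0414 × 1.041 × 1.028 ≈ 1.16460.
Nominal growth factor: 1.11700. Real growth factor = 1.11700 / 1.16460 ≈ 0.95913.
Total real return ≈ -4.0874%.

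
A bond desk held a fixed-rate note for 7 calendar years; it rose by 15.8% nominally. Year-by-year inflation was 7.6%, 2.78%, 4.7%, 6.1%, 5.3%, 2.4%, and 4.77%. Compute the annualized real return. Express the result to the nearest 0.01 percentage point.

Cumulative inflation factor: 1.076 × 1.0278 × 1.047 × 1.061 × 1.053 × 1.024 × 1.0477 ≈ 1.38787.
Nominal growth factor: 1.15800. Real growth factor = 1.15800 / 1.38787 ≈ 0.83437.
Annualized: 0.83437^(1/7) − 1 ≈ -0.02554.

-2.55%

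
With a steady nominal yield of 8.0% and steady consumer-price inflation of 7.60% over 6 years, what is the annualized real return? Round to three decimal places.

With constant rates the annual real return is the same each year: (1+8.0%)/(1+7.60%) − 1 = 0.00372.

0.372%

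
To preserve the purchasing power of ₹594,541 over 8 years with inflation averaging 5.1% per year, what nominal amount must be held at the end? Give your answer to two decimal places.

₹885,122.82

Cumulative price-level factor: (1+5.1%)^8 ≈ 1.4887498414.
The nominal amount required is ₹594,541 scaled up by that factor.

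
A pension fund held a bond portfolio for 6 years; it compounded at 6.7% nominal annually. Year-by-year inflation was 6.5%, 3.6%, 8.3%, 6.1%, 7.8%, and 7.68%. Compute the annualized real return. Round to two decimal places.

Cumulative inflation factor: 1.065 × 1.036 × 1.083 × 1.061 × 1.078 × 1.0768 ≈ 1.47166.
Nominal growth factor: 1.47566. Real growth factor = 1.47566 / 1.47166 ≈ 1.00272.
Annualized: 1.00272^(1/6) − 1 ≈ 0.00045.

0.05%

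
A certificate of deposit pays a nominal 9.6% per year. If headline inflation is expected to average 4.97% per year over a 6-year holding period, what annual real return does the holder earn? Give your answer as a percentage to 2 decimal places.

4.41%

With constant rates the annual real return is the same each year: (1+9.6%)/(1+4.97%) − 1 = 0.04411.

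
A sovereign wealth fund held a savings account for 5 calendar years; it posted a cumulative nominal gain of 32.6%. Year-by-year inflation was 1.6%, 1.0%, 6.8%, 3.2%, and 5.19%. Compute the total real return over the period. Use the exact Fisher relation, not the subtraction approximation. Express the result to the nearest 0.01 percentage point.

Cumulative inflation factor: 1.016 × 1.010 × 1.068 × 1.032 × 1.0519 ≈ 1.18971.
Nominal growth factor: 1.32600. Real growth factor = 1.32600 / 1.18971 ≈ 1.11456.
Total real return ≈ 11.4559%.

11.46%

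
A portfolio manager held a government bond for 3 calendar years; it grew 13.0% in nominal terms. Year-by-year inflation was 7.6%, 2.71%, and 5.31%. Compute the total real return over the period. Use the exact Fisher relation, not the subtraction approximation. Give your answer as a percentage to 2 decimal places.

Cumulative inflation factor: 1.076 × 1.0271 × 1.0531 ≈ 1.16384.
Nominal growth factor: 1.13000. Real growth factor = 1.13000 / 1.16384 ≈ 0.97092.
Total real return ≈ -2.9079%.

-2.91%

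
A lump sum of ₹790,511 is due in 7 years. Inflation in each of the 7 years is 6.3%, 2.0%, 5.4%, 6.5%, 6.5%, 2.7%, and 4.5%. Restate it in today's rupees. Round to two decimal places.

₹568,261.09

Price-level factor over 7 years: 1.063 × 1.020 × 1.054 × 1.065 × 1.065 × 1.027 × 1.045 ≈ 1.3911052728.
Purchasing power today: ₹790,511 divided by that factor.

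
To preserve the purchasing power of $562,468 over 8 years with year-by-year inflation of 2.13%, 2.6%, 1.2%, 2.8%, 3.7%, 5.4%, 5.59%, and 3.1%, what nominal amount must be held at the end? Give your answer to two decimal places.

$729,580.07

Cumulative price-level factor: 1.0213 × 1.026 × 1.012 × 1.028 × 1.037 × 1.054 × 1.0559 × 1.031 ≈ 1.2971050264.
Multiplying $562,468 by the price-level factor gives the future nominal sum.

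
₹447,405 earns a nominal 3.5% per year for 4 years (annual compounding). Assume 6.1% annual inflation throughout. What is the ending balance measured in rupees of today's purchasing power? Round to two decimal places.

₹405,135.87

Nominal value at maturity: ₹447,405 × (1 + 3.5%)^4 ≈ ₹513,407.53.
Price-level factor over 4 years: (1 + 6.1%)^4 ≈ 1.2672477698.
Dividing the nominal maturity value by the price-level factor gives the value in today's money.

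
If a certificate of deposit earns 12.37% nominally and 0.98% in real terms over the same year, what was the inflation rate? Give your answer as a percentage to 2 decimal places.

From (1+r_nom) = (1+r_real)(1+π), we get 1+π = (1 + 12.37%)/(1 + 0.98%) = 1.1237/1.0098 ≈ 1.11279.
So π ≈ 11.2795%.

11.28%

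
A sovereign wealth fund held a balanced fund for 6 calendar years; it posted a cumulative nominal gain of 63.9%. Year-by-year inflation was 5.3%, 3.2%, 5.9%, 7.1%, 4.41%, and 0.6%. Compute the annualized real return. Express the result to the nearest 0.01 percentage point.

Cumulative inflation factor: 1.053 × 1.032 × 1.059 × 1.071 × 1.0441 × 1.006 ≈ 1.29459.
Nominal growth factor: 1.63900. Real growth factor = 1.63900 / 1.29459 ≈ 1.26603.
Annualized: 1.26603^(1/6) − 1 ≈ 0.04010.

4.01%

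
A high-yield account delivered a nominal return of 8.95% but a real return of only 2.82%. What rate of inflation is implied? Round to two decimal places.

From (1+r_nom) = (1+r_real)(1+π), we get 1+π = (1 + 8.95%)/(1 + 2.82%) = 1.0895/1.0282 ≈ 1.05962.
So π ≈ 5.9619%.

5.96%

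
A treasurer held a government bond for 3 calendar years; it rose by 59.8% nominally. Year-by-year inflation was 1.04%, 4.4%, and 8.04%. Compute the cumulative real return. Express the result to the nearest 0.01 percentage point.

40.22%

Cumulative inflation factor: 1.0104 × 1.044 × 1.0804 ≈ 1.13967.
Nominal growth factor: 1.59800. Real growth factor = 1.59800 / 1.13967 ≈ 1.40216.
Total real return ≈ 40.2163%.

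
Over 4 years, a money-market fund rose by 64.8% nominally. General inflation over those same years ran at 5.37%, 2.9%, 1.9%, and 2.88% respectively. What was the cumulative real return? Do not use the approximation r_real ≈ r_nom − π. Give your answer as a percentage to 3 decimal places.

44.984%

Cumulative inflation factor: 1.0537 × 1.029 × 1.019 × 1.0288 ≈ 1.13668.
Nominal growth factor: 1.64800. Real growth factor = 1.64800 / 1.13668 ≈ 1.44984.
Total real return ≈ 44.9839%.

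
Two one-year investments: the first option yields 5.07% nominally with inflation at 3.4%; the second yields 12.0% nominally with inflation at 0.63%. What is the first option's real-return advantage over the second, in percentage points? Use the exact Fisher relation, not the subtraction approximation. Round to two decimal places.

The first option real return: 1.0507/1.034 − 1 = 1.615%.
The second real return: 1.120/1.0063 − 1 = 11.299%.
Difference: 1.615 − 11.299 = -9.684 pp.

-9.68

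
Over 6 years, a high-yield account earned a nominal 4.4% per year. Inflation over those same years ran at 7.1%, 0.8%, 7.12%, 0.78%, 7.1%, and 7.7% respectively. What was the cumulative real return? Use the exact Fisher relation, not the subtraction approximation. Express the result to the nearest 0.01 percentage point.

-3.68%

Cumulative inflation factor: 1.071 × 1.008 × 1.0712 × 1.0078 × 1.071 × 1.077 ≈ 1.34431.
Nominal growth factor: 1.29480. Real growth factor = 1.29480 / 1.34431 ≈ 0.96317.
Total real return ≈ -3.6830%.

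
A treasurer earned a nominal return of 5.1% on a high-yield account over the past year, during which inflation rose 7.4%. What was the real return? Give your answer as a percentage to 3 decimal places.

Real return via the Fisher equation: (1 + 5.1%)/(1 + 7.4%) − 1 = 1.051/1.074 − 1 ≈ -0.02142.

-2.142%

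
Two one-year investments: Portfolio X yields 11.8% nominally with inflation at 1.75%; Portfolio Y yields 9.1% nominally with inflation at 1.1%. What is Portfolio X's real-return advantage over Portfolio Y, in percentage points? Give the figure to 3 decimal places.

1.964

Portfolio X real return: 1.118/1.0175 − 1 = 9.8771%.
Portfolio Y real return: 1.091/1.011 − 1 = 7.9130%.
Difference: 9.8771 − 7.9130 = 1.9641 pp.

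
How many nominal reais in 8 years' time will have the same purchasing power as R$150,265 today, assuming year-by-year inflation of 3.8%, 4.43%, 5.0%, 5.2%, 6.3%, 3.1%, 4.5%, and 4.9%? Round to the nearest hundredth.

Cumulative price-level factor: 1.038 × 1.0443 × 1.050 × 1.052 × 1.063 × 1.031 × 1.045 × 1.049 ≈ 1.4385050102.
The nominal amount required is R$150,265 scaled up by that factor.

R$216,156.96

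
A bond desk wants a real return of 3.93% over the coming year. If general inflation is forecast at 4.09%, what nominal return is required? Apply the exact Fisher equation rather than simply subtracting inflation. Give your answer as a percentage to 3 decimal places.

8.181%

By the Fisher equation, 1 + r_nom = (1 + 3.93%)(1 + 4.09%) = 1.0393 × 1.0409 = 1.08180737.
So r_nom = 8.180737%.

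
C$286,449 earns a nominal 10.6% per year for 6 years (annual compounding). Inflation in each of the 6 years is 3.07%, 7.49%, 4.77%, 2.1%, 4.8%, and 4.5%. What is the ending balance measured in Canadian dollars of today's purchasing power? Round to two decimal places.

C$403,959.17

Nominal value at maturity: C$286,449 × (1 + 10.6%)^6 ≈ C$524,297.84.
Price-level factor over 6 years: 1.0307 × 1.0749 × 1.0477 × 1.021 × 1.048 × 1.045 ≈ 1.2978981041.
The maturity value deflated by that factor is the answer in today's purchasing power.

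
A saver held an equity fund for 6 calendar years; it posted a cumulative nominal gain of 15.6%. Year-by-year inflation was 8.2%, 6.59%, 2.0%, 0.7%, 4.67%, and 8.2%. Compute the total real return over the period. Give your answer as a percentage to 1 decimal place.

-13.8%

Cumulative inflation factor: 1.082 × 1.0659 × 1.020 × 1.007 × 1.0467 × 1.082 ≈ 1.34160.
Nominal growth factor: 1.15600. Real growth factor = 1.15600 / 1.34160 ≈ 0.86166.
Total real return ≈ -13.8342%.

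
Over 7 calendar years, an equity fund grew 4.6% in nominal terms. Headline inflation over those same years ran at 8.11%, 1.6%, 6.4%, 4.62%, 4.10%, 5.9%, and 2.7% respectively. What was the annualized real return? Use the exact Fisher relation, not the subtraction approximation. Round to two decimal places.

-3.92%

Cumulative inflation factor: 1.0811 × 1.016 × 1.064 × 1.0462 × 1.0410 × 1.059 × 1.027 ≈ 1.38431.
Nominal growth factor: 1.04600. Real growth factor = 1.04600 / 1.38431 ≈ 0.75561.
Annualized: 0.75561^(1/7) − 1 ≈ -0.03924.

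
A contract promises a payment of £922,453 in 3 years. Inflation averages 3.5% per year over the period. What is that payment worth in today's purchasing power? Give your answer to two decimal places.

Price-level factor over 3 years: (1 + 3.5%)^3 = 1.108717875.
Purchasing power today: £922,453 divided by that factor.

£831,999.75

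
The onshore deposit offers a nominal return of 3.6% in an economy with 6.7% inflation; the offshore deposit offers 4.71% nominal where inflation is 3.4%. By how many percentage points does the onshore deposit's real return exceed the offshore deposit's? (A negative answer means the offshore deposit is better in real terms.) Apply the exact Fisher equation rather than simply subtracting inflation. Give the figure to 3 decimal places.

The onshore deposit real return: 1.036/1.067 − 1 = -2.9053%.
The offshore deposit real return: 1.0471/1.034 − 1 = 1.2669%.
Difference: -2.9053 − 1.2669 = -4.1722 pp.

-4.172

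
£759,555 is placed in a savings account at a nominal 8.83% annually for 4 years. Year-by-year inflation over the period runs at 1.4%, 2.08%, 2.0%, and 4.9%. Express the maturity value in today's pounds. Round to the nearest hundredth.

£962,054.04

Nominal value at maturity: £759,555 × (1 + 8.83%)^4 ≈ £1,065,500.71.
Price-level factor over 4 years: 1.014 × 1.0208 × 1.020 × 1.049 ≈ 1.1075268822.
The maturity value deflated by that factor is the answer in today's purchasing power.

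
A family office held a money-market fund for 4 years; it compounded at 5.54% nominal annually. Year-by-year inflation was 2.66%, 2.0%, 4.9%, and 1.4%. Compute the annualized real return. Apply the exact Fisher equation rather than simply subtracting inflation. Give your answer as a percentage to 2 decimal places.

Cumulative inflation factor: 1.0266 × 1.020 × 1.049 × 1.014 ≈ 1.11382.
Nominal growth factor: 1.24070. Real growth factor = 1.24070 / 1.11382 ≈ 1.11392.
Annualized: 1.11392^(1/4) − 1 ≈ 0.02734.

2.73%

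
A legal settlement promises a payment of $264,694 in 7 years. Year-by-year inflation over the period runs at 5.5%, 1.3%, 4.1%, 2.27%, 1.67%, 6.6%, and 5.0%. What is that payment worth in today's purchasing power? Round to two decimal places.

Price-level factor over 7 years: 1.055 × 1.013 × 1.041 × 1.0227 × 1.0167 × 1.066 × 1.050 ≈ 1.2947926272.
Purchasing power today: $264,694 divided by that factor.

$204,429.65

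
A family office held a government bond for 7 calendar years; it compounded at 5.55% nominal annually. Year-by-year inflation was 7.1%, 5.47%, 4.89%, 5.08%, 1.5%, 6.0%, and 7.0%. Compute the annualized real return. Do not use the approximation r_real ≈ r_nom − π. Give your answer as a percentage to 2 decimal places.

Cumulative inflation factor: 1.071 × 1.0547 × 1.0489 × 1.0508 × 1.015 × 1.060 × 1.070 ≈ 1.43327.
Nominal growth factor: 1.45951. Real growth factor = 1.45951 / 1.43327 ≈ 1.01831.
Annualized: 1.01831^(1/7) − 1 ≈ 0.00260.

0.26%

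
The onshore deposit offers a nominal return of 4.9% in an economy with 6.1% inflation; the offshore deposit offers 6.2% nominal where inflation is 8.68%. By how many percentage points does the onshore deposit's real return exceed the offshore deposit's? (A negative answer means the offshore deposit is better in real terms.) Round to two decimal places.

The onshore deposit real return: 1.049/1.061 − 1 = -1.131%.
The offshore deposit real return: 1.062/1.0868 − 1 = -2.282%.
Difference: -1.131 − (-2.282) = 1.151 pp.

1.15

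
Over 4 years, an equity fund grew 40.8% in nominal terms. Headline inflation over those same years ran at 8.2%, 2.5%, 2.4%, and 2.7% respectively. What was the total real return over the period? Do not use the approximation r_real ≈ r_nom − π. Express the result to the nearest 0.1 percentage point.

Cumulative inflation factor: 1.082 × 1.025 × 1.024 × 1.027 ≈ 1.16633.
Nominal growth factor: 1.40800. Real growth factor = 1.40800 / 1.16633 ≈ 1.20721.
Total real return ≈ 20.7205%.

20.7%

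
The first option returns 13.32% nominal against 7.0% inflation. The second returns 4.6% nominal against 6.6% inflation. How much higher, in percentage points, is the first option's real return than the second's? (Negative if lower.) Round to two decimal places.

The first option real return: 1.1332/1.070 − 1 = 5.907%.
The second real return: 1.046/1.066 − 1 = -1.876%.
Difference: 5.907 − (-1.876) = 7.783 pp.

7.78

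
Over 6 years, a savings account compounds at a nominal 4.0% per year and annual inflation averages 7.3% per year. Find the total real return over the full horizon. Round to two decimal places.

The annual real rate is (1+4.0%)/(1+7.3%) − 1 = -3.0755%.
Compounded over 6 years: (1 + -0.030755)^6 − 1 ≈ -0.17091.

-17.09%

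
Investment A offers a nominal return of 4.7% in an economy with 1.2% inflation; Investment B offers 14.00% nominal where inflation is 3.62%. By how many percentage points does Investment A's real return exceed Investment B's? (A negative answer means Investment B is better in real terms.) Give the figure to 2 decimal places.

-6.56

Investment A real return: 1.047/1.012 − 1 = 3.458%.
Investment B real return: 1.1400/1.0362 − 1 = 10.017%.
Difference: 3.458 − 10.017 = -6.559 pp.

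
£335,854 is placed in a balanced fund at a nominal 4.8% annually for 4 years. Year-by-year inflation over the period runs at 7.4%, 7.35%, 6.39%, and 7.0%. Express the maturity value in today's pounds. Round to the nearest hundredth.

£308,677.33

Nominal value at maturity: £335,854 × (1 + 4.8%)^4 ≈ £405,131.17.
Price-level factor over 4 years: 1.074 × 1.0735 × 1.0639 × 1.070 ≈ 1.3124746282.
Dividing the nominal maturity value by the price-level factor gives the value in today's money.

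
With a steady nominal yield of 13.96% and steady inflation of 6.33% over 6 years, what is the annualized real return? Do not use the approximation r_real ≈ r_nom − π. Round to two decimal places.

With constant rates the annual real return is the same each year: (1+13.96%)/(1+6.33%) − 1 = 0.07176.

7.18%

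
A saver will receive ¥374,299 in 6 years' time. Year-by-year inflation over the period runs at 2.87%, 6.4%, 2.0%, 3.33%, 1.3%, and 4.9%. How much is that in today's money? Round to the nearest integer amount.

¥305,335

Price-level factor over 6 years: 1.0287 × 1.064 × 1.020 × 1.0333 × 1.013 × 1.049 ≈ 1.2258629026.
Purchasing power today: ¥374,299 divided by that factor.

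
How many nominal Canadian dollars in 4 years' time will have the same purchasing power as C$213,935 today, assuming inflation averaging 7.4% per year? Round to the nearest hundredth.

Cumulative price-level factor: (1+7.4%)^4 ≈ 1.3305068826.
Multiplying C$213,935 by the price-level factor gives the future nominal sum.

C$284,641.99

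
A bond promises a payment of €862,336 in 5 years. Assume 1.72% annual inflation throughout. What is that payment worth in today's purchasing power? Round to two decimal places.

€791,853.35

Price-level factor over 5 years: (1 + 1.72%)^5 ≈ 1.0890097236.
Purchasing power today: €862,336 divided by that factor.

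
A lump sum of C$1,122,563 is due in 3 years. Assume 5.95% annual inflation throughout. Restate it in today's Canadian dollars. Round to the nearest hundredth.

Price-level factor over 3 years: (1 + 5.95%)^3 ≈ 1.1893313949.
Purchasing power today: C$1,122,563 divided by that factor.

C$943,860.56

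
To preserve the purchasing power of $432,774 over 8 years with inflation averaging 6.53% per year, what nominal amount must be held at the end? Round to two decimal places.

Cumulative price-level factor: (1+6.53%)^8 ≈ 1.6587289181.
Multiplying $432,774 by the price-level factor gives the future nominal sum.

$717,854.75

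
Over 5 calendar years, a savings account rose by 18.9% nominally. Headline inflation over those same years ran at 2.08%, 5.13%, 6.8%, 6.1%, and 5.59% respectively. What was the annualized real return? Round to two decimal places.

Cumulative inflation factor: 1.0208 × 1.0513 × 1.068 × 1.061 × 1.0559 ≈ 1.28403.
Nominal growth factor: 1.18900. Real growth factor = 1.18900 / 1.28403 ≈ 0.92599.
Annualized: 0.92599^(1/5) − 1 ≈ -0.01526.

-1.53%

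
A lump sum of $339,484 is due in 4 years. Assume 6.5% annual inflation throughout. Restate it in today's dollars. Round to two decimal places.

Price-level factor over 4 years: (1 + 6.5%)^4 ≈ 1.2864663506.
Purchasing power today: $339,484 divided by that factor.

$263,888.75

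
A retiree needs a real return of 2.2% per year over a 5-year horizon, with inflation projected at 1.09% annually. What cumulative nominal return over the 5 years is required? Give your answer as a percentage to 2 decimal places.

17.71%

Required annual nominal rate: (1+2.2%)(1+1.09%) − 1 = 3.31398%.
Cumulative over 5 years: (1 + 0.0331398)^5 − 1 ≈ 0.17705.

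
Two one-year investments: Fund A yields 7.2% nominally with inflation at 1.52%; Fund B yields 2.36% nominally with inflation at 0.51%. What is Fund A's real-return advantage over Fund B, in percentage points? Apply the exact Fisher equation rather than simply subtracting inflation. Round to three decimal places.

Fund A real return: 1.072/1.0152 − 1 = 5.5950%.
Fund B real return: 1.0236/1.0051 − 1 = 1.8406%.
Difference: 5.5950 − 1.8406 = 3.7544 pp.

3.754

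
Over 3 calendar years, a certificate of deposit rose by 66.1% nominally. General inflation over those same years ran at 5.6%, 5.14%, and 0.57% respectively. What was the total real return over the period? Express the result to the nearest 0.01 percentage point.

48.75%

Cumulative inflation factor: 1.056 × 1.0514 × 1.0057 ≈ 1.11661.
Nominal growth factor: 1.66100. Real growth factor = 1.66100 / 1.11661 ≈ 1.48754.
Total real return ≈ 48.7542%.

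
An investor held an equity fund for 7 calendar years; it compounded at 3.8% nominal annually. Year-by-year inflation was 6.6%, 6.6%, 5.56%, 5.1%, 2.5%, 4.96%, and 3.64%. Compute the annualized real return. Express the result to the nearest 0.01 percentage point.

Cumulative inflation factor: 1.066 × 1.066 × 1.0556 × 1.051 × 1.025 × 1.0496 × 1.0364 ≈ 1.40570.
Nominal growth factor: 1.29832. Real growth factor = 1.29832 / 1.40570 ≈ 0.92361.
Annualized: 0.92361^(1/7) − 1 ≈ -0.01129.

-1.13%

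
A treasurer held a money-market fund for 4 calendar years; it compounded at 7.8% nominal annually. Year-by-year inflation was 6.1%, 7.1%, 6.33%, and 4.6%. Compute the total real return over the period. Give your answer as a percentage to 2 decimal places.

6.85%

Cumulative inflation factor: 1.061 × 1.071 × 1.0633 × 1.046 ≈ 1.26384.
Nominal growth factor: 1.35044. Real growth factor = 1.35044 / 1.26384 ≈ 1.06852.
Total real return ≈ 6.8520%.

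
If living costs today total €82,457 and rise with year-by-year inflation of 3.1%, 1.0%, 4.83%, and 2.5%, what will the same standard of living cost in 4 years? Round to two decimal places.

€92,260.76

Cumulative price-level factor: 1.031 × 1.010 × 1.0483 × 1.025 ≈ 1.1188954048.
The nominal amount required is €82,457 scaled up by that factor.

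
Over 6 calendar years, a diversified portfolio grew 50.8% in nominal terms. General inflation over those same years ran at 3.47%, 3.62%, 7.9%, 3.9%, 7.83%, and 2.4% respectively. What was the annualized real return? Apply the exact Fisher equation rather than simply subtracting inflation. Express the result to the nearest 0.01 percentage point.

2.15%

Cumulative inflation factor: 1.0347 × 1.0362 × 1.079 × 1.039 × 1.0783 × 1.024 ≈ 1.32719.
Nominal growth factor: 1.50800. Real growth factor = 1.50800 / 1.32719 ≈ 1.13623.
Annualized: 1.13623^(1/6) − 1 ≈ 0.02151.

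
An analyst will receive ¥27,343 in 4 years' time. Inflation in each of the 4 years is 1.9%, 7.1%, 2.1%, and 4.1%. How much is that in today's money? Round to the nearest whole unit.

¥23,573

Price-level factor over 4 years: 1.019 × 1.071 × 1.021 × 1.041 ≈ 1.1599522895.
Purchasing power today: ¥27,343 divided by that factor.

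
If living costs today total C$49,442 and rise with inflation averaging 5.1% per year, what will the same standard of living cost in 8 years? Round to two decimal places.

Cumulative price-level factor: (1+5.1%)^8 ≈ 1.4887498414.
The nominal amount required is C$49,442 scaled up by that factor.

C$73,606.77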